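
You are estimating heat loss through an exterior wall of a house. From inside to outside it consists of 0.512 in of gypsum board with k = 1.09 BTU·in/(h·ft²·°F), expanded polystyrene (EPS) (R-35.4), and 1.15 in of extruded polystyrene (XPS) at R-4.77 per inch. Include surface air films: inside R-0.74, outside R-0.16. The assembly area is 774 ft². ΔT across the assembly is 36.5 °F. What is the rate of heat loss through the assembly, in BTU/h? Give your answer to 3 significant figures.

0.512/1.09 = 0.4697
1.15 × 4.77 = 5.485
R_total = 0.74 + 0.4697 + 35.4 + 5.485 + 0.16 = 42.26 ft²·°F·h/BTU
Q = A·ΔT/R = 774 × 36.5 / 42.26 = 668.6 BTU/h

669 BTU/h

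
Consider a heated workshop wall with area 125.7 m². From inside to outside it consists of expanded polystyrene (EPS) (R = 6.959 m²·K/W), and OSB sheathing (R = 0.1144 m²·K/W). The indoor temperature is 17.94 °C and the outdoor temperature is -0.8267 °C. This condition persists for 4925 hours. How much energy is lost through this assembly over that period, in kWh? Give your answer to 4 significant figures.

R_total = 6.959 + 0.1144 = 7.0734 m²·K/W
Q = 125.7 × (17.94 − (-0.8267)) / 7.0734 = 333.5 W
E = 333.5 W × 4925 h / 1000 = 1642.5 kWh

1642 kWh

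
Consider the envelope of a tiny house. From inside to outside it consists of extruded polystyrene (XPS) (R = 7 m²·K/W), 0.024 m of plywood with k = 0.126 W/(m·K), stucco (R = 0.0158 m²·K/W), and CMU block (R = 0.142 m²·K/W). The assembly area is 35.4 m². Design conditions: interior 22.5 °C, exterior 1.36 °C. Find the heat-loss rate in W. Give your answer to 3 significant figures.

0.024/0.126 = 0.1905
R_total = 7 + 0.1905 + 0.0158 + 0.142 = 7.348 m²·K/W
Q = A·ΔT/R = 35.4 × (22.5 − 1.36) / 7.348 = 101.8 W

102 W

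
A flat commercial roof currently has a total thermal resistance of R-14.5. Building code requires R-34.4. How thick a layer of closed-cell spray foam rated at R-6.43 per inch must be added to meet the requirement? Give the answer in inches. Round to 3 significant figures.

3.09 in

ΔR = 34.4 − 14.5 = 19.9 ft²·°F·h/BTU
L = ΔR / (R/in) = 19.9/6.43 = 3.095 in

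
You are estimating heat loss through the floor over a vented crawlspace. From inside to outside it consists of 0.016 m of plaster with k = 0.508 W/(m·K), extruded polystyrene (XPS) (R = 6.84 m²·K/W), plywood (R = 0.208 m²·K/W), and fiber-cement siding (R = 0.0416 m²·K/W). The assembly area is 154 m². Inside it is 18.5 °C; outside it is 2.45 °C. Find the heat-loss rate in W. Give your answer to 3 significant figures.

347 W

0.016/0.508 = 0.0315
R_total = 0.0315 + 6.84 + 0.208 + 0.0416 = 7.121 m²·K/W
Q = A·ΔT/R = 154 × (18.5 − 2.45) / 7.121 = 347.1 W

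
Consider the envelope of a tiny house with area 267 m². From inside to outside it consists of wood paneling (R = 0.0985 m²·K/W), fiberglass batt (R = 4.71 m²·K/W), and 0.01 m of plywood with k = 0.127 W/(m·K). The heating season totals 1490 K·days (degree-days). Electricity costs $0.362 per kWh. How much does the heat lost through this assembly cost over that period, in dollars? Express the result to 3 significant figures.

0.01/0.127 = 0.07874
R_total = 0.0985 + 4.71 + 0.07874 = 4.887 m²·K/W
E = A × HDD × 24 / R / 1000 = 267 × 1490 × 24 / 4.887 / 1000 = 1954 kWh
Cost = 1954 × 0.362 = $707.2

707 dollars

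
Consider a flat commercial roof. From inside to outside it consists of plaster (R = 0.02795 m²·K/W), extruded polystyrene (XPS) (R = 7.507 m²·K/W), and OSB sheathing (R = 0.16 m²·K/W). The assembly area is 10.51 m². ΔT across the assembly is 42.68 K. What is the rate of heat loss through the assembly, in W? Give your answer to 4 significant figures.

R_total = 0.02795 + 7.507 + 0.16 = 7.6949 m²·K/W
Q = A·ΔT/R = 10.51 × 42.68 / 7.6949 = 58.294 W

58.29 W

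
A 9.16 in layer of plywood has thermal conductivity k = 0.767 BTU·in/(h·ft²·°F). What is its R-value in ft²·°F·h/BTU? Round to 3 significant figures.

R = L/k = 9.16/0.767 = 11.94 ft²·°F·h/BTU

11.9 ft²·°F·h/BTU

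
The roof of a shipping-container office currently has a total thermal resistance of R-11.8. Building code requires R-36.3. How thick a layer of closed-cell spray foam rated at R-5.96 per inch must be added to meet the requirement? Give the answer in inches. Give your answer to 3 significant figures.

4.11 in

ΔR = 36.3 − 11.8 = 24.5 ft²·°F·h/BTU
L = ΔR / (R/in) = 24.5/5.96 = 4.111 in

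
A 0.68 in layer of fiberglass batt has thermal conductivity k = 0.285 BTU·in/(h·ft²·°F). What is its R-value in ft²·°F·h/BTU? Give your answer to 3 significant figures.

2.39 ft²·°F·h/BTU

R = L/k = 0.68/0.285 = 2.386 ft²·°F·h/BTU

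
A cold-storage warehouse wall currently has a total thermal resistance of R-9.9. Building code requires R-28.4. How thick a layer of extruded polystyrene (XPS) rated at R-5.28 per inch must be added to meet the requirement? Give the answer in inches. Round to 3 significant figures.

ΔR = 28.4 − 9.9 = 18.5 ft²·°F·h/BTU
L = ΔR / (R/in) = 18.5/5.28 = 3.504 in

3.50 in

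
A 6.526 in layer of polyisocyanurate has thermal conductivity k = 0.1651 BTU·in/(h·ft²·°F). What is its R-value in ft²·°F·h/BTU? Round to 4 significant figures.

R = L/k = 6.526/0.1651 = 39.528 ft²·°F·h/BTU

39.53 ft²·°F·h/BTU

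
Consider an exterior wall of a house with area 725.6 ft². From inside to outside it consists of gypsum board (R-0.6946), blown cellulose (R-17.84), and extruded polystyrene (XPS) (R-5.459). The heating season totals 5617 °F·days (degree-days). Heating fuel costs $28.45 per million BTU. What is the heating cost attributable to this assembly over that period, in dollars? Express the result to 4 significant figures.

116.0 dollars

R_total = 0.6946 + 17.84 + 5.459 = 23.994 ft²·°F·h/BTU
E = A × HDD × 24 / R = 725.6 × 5617 × 24 / 23.994 = 4076800 BTU
Cost = 4076800/10⁶ × 28.45 = $115.98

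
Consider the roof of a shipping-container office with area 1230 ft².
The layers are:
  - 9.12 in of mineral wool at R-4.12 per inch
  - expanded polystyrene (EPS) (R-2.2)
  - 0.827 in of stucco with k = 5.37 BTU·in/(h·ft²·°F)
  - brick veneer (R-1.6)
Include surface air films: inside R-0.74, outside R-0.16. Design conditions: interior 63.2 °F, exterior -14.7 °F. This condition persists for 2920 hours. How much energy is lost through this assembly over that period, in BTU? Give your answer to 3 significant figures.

6590000 BTU

9.12 × 4.12 = 37.57
0.827/5.37 = 0.154
R_total = 0.74 + 37.57 + 2.2 + 0.154 + 1.6 + 0.16 = 42.43 ft²·°F·h/BTU
Q = 1230 × (63.2 − (-14.7)) / 42.43 = 2258 BTU/h
E = 2258 × 2920 = 6594000 BTU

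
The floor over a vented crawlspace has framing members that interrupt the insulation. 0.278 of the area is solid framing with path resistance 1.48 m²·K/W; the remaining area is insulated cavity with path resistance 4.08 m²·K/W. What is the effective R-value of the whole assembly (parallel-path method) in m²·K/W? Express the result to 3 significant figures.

2.74 m²·K/W

U_eff = 0.722/4.08 + 0.278/1.48 = 0.177 + 0.1878 = 0.3648
R_eff = 1/U_eff = 2.741 m²·K/W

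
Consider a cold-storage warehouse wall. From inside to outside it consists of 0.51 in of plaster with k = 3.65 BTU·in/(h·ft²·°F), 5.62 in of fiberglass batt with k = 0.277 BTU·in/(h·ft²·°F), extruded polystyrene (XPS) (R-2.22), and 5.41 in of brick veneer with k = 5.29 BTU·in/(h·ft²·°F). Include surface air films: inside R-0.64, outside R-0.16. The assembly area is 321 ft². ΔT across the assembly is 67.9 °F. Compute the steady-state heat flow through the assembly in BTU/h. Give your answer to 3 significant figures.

0.51/3.65 = 0.1397
5.62/0.277 = 20.29
5.41/5.29 = 1.023
R_total = 0.64 + 0.1397 + 20.29 + 2.22 + 1.023 + 0.16 = 24.47 ft²·°F·h/BTU
Q = A·ΔT/R = 321 × 67.9 / 24.47 = 890.7 BTU/h

891 BTU/h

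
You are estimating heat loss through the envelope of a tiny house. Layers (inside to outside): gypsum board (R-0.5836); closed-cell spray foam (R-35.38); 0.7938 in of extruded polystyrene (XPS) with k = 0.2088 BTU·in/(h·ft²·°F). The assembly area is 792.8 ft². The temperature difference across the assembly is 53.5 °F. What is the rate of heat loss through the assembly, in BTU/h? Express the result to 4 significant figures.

0.7938/0.2088 = 3.8017
R_total = 0.5836 + 35.38 + 3.8017 = 39.765 ft²·°F·h/BTU
Q = A·ΔT/R = 792.8 × 53.5 / 39.765 = 1066.6 BTU/h

1067 BTU/h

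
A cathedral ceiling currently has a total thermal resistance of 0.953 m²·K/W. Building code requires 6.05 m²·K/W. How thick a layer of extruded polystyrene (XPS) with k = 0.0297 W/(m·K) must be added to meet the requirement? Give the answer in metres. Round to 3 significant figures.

ΔR = 6.05 − 0.953 = 5.097 m²·K/W
L = ΔR × k = 5.097 × 0.0297 = 0.1514 m

0.151 m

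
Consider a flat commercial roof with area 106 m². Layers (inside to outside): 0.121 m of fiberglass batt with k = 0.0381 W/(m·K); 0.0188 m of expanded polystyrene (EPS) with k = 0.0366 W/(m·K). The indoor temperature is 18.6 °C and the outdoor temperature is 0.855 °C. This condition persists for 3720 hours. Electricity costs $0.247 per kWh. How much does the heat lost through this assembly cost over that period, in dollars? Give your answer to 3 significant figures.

0.121/0.0381 = 3.176
0.0188/0.0366 = 0.5137
R_total = 3.176 + 0.5137 = 3.69 m²·K/W
Q = 106 × (18.6 − 0.855) / 3.69 = 509.8 W
E = 509.8 W × 3720 h / 1000 = 1897 kWh
Cost = 1897 × 0.247 = $468.4

468 dollars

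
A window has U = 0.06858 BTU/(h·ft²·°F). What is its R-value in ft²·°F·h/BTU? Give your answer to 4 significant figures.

R = 1/U = 1/0.06858 = 14.582

14.58 ft²·°F·h/BTU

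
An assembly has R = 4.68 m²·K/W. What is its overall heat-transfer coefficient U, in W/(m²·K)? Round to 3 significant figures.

0.214 W/(m²·K)

U = 1/R = 1/4.68 = 0.2137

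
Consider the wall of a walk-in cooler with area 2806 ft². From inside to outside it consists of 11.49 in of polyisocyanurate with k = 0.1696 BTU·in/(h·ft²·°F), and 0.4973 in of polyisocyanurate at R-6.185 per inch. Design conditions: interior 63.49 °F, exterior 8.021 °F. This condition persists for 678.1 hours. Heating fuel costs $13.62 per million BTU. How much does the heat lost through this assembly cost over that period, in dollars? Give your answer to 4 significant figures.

20.30 dollars

11.49/0.1696 = 67.748
0.4973 × 6.185 = 3.0758
R_total = 67.748 + 3.0758 = 70.823 ft²·°F·h/BTU
Q = 2806 × (63.49 − 8.021) / 70.823 = 2197.7 BTU/h
E = 2197.7 × 678.1 = 1490200 BTU
Cost = 1490200/10⁶ × 13.62 = $20.297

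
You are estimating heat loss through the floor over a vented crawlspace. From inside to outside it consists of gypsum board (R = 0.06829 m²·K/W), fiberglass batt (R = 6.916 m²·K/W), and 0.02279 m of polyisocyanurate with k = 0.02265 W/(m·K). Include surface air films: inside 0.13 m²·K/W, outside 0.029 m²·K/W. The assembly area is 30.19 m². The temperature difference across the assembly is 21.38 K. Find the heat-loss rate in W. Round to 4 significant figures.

0.02279/0.02265 = 1.0062
R_total = 0.13 + 0.06829 + 6.916 + 1.0062 + 0.029 = 8.1495 m²·K/W
Q = A·ΔT/R = 30.19 × 21.38 / 8.1495 = 79.203 W

79.20 W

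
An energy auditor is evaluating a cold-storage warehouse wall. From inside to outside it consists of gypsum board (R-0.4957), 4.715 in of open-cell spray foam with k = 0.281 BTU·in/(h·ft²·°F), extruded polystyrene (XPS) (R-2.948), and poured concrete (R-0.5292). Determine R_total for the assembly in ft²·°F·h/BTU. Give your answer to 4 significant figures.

4.715/0.281 = 16.779
R_total = 0.4957 + 16.779 + 2.948 + 0.5292 = 20.752 ft²·°F·h/BTU

20.75 ft²·°F·h/BTU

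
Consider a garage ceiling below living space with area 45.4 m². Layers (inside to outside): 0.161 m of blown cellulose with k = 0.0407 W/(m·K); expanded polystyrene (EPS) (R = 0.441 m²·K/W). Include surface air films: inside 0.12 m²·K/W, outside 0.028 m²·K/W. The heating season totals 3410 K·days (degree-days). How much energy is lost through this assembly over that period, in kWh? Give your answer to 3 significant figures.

818 kWh

0.161/0.0407 = 3.956
R_total = 0.12 + 3.956 + 0.441 + 0.028 = 4.545 m²·K/W
E = A × HDD × 24 / R / 1000 = 45.4 × 3410 × 24 / 4.545 / 1000 = 817.5 kWh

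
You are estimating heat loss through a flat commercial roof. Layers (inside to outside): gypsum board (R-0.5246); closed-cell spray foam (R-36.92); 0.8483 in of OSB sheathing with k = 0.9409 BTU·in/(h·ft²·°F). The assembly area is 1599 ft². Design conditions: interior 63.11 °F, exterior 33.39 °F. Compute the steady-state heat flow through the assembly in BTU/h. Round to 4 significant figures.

1239 BTU/h

0.8483/0.9409 = 0.90158
R_total = 0.5246 + 36.92 + 0.90158 = 38.346 ft²·°F·h/BTU
Q = A·ΔT/R = 1599 × (63.11 − 33.39) / 38.346 = 1239.3 BTU/h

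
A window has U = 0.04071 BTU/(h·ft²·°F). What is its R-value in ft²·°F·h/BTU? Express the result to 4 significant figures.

24.56 ft²·°F·h/BTU

R = 1/U = 1/0.04071 = 24.564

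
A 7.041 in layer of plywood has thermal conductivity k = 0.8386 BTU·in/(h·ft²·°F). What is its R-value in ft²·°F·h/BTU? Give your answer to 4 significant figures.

R = L/k = 7.041/0.8386 = 8.3961 ft²·°F·h/BTU

8.396 ft²·°F·h/BTU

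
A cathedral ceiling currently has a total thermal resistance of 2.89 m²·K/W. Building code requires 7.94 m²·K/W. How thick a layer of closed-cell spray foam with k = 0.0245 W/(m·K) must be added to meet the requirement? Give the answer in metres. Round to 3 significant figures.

ΔR = 7.94 − 2.89 = 5.05 m²·K/W
L = ΔR × k = 5.05 × 0.0245 = 0.1237 m

0.124 m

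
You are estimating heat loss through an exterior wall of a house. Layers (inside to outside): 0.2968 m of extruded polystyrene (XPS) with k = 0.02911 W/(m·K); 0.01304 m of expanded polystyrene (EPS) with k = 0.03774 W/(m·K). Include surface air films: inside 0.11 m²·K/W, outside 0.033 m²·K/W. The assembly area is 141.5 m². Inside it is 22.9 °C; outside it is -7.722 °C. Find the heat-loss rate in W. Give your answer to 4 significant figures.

405.5 W

0.2968/0.02911 = 10.196
0.01304/0.03774 = 0.34552
R_total = 0.11 + 10.196 + 0.34552 + 0.033 = 10.684 m²·K/W
Q = A·ΔT/R = 141.5 × (22.9 − (-7.722)) / 10.684 = 405.55 W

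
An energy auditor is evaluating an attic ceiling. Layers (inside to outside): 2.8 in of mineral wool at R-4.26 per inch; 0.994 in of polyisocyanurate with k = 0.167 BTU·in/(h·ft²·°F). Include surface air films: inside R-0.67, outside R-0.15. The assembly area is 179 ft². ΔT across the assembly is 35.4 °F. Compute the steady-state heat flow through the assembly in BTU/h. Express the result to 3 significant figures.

2.8 × 4.26 = 11.93
0.994/0.167 = 5.952
R_total = 0.67 + 11.93 + 5.952 + 0.15 = 18.7 ft²·°F·h/BTU
Q = A·ΔT/R = 179 × 35.4 / 18.7 = 338.9 BTU/h

339 BTU/h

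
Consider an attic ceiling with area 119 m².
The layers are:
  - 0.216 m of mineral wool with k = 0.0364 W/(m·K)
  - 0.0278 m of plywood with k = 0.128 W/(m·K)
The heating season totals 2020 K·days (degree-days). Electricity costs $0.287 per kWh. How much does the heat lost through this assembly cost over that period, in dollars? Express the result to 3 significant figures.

269 dollars

0.216/0.0364 = 5.934
0.0278/0.128 = 0.2172
R_total = 5.934 + 0.2172 = 6.151 m²·K/W
E = A × HDD × 24 / R / 1000 = 119 × 2020 × 24 / 6.151 / 1000 = 937.9 kWh
Cost = 937.9 × 0.287 = $269.2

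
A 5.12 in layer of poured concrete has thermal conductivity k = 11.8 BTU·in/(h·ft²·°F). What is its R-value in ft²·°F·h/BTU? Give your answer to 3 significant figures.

0.434 ft²·°F·h/BTU

R = L/k = 5.12/11.8 = 0.4339 ft²·°F·h/BTU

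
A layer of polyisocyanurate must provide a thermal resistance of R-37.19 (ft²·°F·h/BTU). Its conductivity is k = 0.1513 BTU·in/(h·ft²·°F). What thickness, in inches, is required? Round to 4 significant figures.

L = R × k = 37.19 × 0.1513 = 5.6268 in

5.627 in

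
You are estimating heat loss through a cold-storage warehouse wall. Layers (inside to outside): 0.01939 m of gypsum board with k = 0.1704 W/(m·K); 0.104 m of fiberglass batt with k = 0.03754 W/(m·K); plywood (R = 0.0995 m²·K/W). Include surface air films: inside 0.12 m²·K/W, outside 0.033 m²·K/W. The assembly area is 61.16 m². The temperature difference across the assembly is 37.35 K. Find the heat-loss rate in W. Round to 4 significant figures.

728.3 W

0.01939/0.1704 = 0.11379
0.104/0.03754 = 2.7704
R_total = 0.12 + 0.11379 + 2.7704 + 0.0995 + 0.033 = 3.1367 m²·K/W
Q = A·ΔT/R = 61.16 × 37.35 / 3.1367 = 728.26 W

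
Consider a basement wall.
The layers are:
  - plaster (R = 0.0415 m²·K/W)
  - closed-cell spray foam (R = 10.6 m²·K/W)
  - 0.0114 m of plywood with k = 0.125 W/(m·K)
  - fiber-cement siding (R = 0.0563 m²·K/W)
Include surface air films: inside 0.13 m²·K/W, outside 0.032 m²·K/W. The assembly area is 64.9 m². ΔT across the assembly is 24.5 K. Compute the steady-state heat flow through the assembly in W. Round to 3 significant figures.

0.0114/0.125 = 0.0912
R_total = 0.13 + 0.0415 + 10.6 + 0.0912 + 0.0563 + 0.032 = 10.95 m²·K/W
Q = A·ΔT/R = 64.9 × 24.5 / 10.95 = 145.2 W

145 W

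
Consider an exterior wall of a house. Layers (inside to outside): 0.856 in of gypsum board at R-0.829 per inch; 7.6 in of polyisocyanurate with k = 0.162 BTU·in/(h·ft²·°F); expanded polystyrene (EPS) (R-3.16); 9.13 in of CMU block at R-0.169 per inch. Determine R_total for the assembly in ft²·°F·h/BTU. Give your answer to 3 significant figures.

0.856 × 0.829 = 0.7096
7.6/0.162 = 46.91
9.13 × 0.169 = 1.543
R_total = 0.7096 + 46.91 + 3.16 + 1.543 = 52.33 ft²·°F·h/BTU

52.3 ft²·°F·h/BTU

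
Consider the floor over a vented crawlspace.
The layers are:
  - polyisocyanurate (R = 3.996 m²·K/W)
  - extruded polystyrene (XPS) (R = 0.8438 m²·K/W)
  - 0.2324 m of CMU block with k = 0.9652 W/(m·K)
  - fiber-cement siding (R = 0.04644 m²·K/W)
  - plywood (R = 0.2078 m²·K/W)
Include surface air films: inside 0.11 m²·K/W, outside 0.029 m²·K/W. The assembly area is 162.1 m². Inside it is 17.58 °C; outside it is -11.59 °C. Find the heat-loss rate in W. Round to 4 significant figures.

0.2324/0.9652 = 0.24078
R_total = 0.11 + 3.996 + 0.8438 + 0.24078 + 0.04644 + 0.2078 + 0.029 = 5.4738 m²·K/W
Q = A·ΔT/R = 162.1 × (17.58 − (-11.59)) / 5.4738 = 863.83 W

863.8 W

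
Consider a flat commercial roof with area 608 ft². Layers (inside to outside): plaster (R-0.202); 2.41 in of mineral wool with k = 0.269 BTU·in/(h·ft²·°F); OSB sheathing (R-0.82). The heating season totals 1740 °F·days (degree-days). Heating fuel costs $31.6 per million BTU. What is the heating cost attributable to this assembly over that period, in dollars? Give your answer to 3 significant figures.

80.4 dollars

2.41/0.269 = 8.959
R_total = 0.202 + 8.959 + 0.82 = 9.981 ft²·°F·h/BTU
E = A × HDD × 24 / R = 608 × 1740 × 24 / 9.981 = 2544000 BTU
Cost = 2544000/10⁶ × 31.6 = $80.38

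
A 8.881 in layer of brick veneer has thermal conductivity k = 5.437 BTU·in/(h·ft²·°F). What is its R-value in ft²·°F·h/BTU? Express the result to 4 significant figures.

1.633 ft²·°F·h/BTU

R = L/k = 8.881/5.437 = 1.6334 ft²·°F·h/BTU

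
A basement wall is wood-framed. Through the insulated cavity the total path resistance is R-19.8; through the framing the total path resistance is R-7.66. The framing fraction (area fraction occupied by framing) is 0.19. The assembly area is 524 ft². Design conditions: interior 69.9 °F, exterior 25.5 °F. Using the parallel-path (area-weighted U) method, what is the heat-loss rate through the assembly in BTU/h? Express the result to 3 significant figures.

U_eff = 0.81/19.8 + 0.19/7.66 = 0.04091 + 0.0248 = 0.06571
R_eff = 1/U_eff = 15.22 ft²·°F·h/BTU
Q = 524 × (69.9 − 25.5) / 15.22 = 1529 BTU/h

1530 BTU/h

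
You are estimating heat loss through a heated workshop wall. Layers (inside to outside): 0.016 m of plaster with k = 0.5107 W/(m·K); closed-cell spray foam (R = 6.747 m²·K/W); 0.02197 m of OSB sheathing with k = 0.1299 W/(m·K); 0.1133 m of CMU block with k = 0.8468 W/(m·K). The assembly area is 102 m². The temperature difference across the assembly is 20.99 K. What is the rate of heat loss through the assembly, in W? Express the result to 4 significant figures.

0.016/0.5107 = 0.03133
0.02197/0.1299 = 0.16913
0.1133/0.8468 = 0.1338
R_total = 0.03133 + 6.747 + 0.16913 + 0.1338 = 7.0813 m²·K/W
Q = A·ΔT/R = 102 × 20.99 / 7.0813 = 302.34 W

302.3 W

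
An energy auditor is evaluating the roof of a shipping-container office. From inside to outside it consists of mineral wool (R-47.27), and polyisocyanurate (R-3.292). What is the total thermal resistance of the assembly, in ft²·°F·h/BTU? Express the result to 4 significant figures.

50.56 ft²·°F·h/BTU

R_total = 47.27 + 3.292 = 50.562 ft²·°F·h/BTU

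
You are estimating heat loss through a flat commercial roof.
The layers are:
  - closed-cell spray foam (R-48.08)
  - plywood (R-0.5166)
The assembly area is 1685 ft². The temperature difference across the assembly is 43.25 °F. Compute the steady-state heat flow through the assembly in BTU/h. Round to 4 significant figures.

R_total = 48.08 + 0.5166 = 48.597 ft²·°F·h/BTU
Q = A·ΔT/R = 1685 × 43.25 / 48.597 = 1499.6 BTU/h

1500 BTU/h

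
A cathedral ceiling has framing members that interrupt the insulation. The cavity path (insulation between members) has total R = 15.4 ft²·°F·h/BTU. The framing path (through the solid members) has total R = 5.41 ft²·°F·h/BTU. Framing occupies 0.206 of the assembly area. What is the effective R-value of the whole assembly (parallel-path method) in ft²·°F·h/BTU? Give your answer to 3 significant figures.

11.2 ft²·°F·h/BTU

U_eff = 0.794/15.4 + 0.206/5.41 = 0.05156 + 0.03808 = 0.08964
R_eff = 1/U_eff = 11.16 ft²·°F·h/BTU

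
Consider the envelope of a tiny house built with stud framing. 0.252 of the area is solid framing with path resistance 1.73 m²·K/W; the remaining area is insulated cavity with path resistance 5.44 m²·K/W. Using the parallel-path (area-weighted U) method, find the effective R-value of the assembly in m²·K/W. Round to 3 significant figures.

3.53 m²·K/W

U_eff = 0.748/5.44 + 0.252/1.73 = 0.1375 + 0.1457 = 0.2832
R_eff = 1/U_eff = 3.532 m²·K/W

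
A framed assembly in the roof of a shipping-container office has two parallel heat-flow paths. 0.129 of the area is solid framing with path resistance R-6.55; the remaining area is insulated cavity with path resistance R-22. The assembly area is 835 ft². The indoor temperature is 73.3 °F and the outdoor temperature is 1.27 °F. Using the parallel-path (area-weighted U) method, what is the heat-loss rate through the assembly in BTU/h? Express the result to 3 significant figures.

3570 BTU/h

U_eff = 0.871/22 + 0.129/6.55 = 0.03959 + 0.01969 = 0.05929
R_eff = 1/U_eff = 16.87 ft²·°F·h/BTU
Q = 835 × (73.3 − 1.27) / 16.87 = 3566 BTU/h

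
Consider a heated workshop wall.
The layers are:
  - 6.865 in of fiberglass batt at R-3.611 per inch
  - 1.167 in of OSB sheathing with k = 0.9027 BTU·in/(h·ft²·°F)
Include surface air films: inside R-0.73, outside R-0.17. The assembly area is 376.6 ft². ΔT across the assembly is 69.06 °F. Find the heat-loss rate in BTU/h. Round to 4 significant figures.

963.9 BTU/h

6.865 × 3.611 = 24.79
1.167/0.9027 = 1.2928
R_total = 0.73 + 24.79 + 1.2928 + 0.17 = 26.982 ft²·°F·h/BTU
Q = A·ΔT/R = 376.6 × 69.06 / 26.982 = 963.89 BTU/h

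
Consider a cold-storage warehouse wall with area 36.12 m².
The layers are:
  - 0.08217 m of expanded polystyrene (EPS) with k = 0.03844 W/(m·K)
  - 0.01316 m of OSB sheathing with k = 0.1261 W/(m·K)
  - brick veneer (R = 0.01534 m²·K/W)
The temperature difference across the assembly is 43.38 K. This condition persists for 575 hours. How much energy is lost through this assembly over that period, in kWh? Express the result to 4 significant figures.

0.08217/0.03844 = 2.1376
0.01316/0.1261 = 0.10436
R_total = 2.1376 + 0.10436 + 0.01534 = 2.2573 m²·K/W
Q = 36.12 × 43.38 / 2.2573 = 694.14 W
E = 694.14 W × 575 h / 1000 = 399.13 kWh

399.1 kWh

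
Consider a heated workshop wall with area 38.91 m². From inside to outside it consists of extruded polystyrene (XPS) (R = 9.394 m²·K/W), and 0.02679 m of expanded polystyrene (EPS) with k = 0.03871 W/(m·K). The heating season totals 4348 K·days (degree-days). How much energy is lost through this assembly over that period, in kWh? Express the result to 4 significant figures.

402.6 kWh

0.02679/0.03871 = 0.69207
R_total = 9.394 + 0.69207 = 10.086 m²·K/W
E = A × HDD × 24 / R / 1000 = 38.91 × 4348 × 24 / 10.086 / 1000 = 402.57 kWh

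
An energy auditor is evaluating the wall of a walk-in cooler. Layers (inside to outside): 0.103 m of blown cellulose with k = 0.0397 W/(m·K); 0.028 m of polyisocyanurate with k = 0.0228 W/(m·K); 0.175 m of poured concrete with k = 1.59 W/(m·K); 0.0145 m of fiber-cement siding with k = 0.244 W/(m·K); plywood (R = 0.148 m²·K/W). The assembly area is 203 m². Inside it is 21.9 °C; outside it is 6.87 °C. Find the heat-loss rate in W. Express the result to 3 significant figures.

0.103/0.0397 = 2.594
0.028/0.0228 = 1.228
0.175/1.59 = 0.1101
0.0145/0.244 = 0.05943
R_total = 2.594 + 1.228 + 0.1101 + 0.05943 + 0.148 = 4.14 m²·K/W
Q = A·ΔT/R = 203 × (21.9 − 6.87) / 4.14 = 737 W

737 W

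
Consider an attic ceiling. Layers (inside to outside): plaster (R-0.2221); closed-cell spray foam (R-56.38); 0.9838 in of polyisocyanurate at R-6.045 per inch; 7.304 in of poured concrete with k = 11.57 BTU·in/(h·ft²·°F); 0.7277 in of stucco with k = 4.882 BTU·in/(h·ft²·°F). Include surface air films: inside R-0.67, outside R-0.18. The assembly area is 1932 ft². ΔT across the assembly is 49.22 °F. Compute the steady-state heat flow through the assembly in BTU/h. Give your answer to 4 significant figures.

1482 BTU/h

0.9838 × 6.045 = 5.9471
7.304/11.57 = 0.63129
0.7277/4.882 = 0.14906
R_total = 0.67 + 0.2221 + 56.38 + 5.9471 + 0.63129 + 0.14906 + 0.18 = 64.18 ft²·°F·h/BTU
Q = A·ΔT/R = 1932 × 49.22 / 64.18 = 1481.7 BTU/h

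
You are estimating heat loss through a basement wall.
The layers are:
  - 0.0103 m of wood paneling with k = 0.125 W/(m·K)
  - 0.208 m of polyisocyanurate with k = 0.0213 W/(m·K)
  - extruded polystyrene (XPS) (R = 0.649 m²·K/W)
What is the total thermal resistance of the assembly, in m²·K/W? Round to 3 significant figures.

10.5 m²·K/W

0.0103/0.125 = 0.0824
0.208/0.0213 = 9.765
R_total = 0.0824 + 9.765 + 0.649 = 10.5 m²·K/W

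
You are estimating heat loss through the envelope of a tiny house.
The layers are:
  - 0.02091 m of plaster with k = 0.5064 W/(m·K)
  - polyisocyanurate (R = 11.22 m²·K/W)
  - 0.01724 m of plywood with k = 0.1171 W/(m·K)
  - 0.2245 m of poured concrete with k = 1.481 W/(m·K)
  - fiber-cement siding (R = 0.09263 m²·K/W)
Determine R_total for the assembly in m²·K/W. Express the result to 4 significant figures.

11.65 m²·K/W

0.02091/0.5064 = 0.041291
0.01724/0.1171 = 0.14722
0.2245/1.481 = 0.15159
R_total = 0.041291 + 11.22 + 0.14722 + 0.15159 + 0.09263 = 11.653 m²·K/W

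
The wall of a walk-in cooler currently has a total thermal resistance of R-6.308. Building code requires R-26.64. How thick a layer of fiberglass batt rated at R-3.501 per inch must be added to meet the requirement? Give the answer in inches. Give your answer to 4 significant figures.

5.807 in

ΔR = 26.64 − 6.308 = 20.332 ft²·°F·h/BTU
L = ΔR / (R/in) = 20.332/3.501 = 5.8075 in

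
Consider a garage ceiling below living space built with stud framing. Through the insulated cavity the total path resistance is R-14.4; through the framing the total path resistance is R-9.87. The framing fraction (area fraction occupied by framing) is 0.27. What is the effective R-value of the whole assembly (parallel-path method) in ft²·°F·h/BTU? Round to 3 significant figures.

U_eff = 0.73/14.4 + 0.27/9.87 = 0.05069 + 0.02736 = 0.07805
R_eff = 1/U_eff = 12.81 ft²·°F·h/BTU

12.8 ft²·°F·h/BTU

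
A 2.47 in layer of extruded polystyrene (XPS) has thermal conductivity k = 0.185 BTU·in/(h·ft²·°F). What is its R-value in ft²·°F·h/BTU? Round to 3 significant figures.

R = L/k = 2.47/0.185 = 13.35 ft²·°F·h/BTU

13.4 ft²·°F·h/BTU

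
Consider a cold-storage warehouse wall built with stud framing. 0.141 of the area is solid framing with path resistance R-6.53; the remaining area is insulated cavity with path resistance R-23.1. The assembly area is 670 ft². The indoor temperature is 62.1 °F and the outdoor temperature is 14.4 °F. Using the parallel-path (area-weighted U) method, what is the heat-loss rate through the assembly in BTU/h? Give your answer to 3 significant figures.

1880 BTU/h

U_eff = 0.859/23.1 + 0.141/6.53 = 0.03719 + 0.02159 = 0.05878
R_eff = 1/U_eff = 17.01 ft²·°F·h/BTU
Q = 670 × (62.1 − 14.4) / 17.01 = 1879 BTU/h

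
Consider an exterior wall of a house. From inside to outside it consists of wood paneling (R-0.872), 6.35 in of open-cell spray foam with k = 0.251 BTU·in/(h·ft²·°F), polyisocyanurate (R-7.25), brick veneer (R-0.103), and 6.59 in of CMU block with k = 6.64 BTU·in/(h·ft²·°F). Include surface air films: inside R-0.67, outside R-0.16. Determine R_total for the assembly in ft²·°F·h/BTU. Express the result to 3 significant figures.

35.3 ft²·°F·h/BTU

6.35/0.251 = 25.3
6.59/6.64 = 0.9925
R_total = 0.67 + 0.872 + 25.3 + 7.25 + 0.103 + 0.9925 + 0.16 = 35.35 ft²·°F·h/BTU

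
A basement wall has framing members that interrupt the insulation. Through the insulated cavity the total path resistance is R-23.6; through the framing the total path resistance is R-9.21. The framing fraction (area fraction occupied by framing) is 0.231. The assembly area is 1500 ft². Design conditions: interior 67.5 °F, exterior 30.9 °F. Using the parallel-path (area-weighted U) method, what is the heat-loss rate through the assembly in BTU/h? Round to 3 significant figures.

U_eff = 0.769/23.6 + 0.231/9.21 = 0.03258 + 0.02508 = 0.05767
R_eff = 1/U_eff = 17.34 ft²·°F·h/BTU
Q = 1500 × (67.5 − 30.9) / 17.34 = 3166 BTU/h

3170 BTU/h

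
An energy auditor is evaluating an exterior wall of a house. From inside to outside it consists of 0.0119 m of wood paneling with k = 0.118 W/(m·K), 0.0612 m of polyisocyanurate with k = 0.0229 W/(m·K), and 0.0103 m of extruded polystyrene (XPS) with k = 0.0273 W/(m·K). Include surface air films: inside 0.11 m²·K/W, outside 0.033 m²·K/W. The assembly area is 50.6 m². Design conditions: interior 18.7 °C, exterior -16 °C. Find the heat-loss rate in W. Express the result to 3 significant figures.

533 W

0.0119/0.118 = 0.1008
0.0612/0.0229 = 2.672
0.0103/0.0273 = 0.3773
R_total = 0.11 + 0.1008 + 2.672 + 0.3773 + 0.033 = 3.294 m²·K/W
Q = A·ΔT/R = 50.6 × (18.7 − (-16)) / 3.294 = 533.1 W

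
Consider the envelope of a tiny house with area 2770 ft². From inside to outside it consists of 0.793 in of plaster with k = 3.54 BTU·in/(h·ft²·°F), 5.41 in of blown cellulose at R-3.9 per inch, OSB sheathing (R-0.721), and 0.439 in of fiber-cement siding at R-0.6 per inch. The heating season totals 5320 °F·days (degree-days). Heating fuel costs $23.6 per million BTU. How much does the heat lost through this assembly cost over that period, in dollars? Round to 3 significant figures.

0.793/3.54 = 0.224
5.41 × 3.9 = 21.1
0.439 × 0.6 = 0.2634
R_total = 0.224 + 21.1 + 0.721 + 0.2634 = 22.31 ft²·°F·h/BTU
E = A × HDD × 24 / R = 2770 × 5320 × 24 / 22.31 = 15850000 BTU
Cost = 15850000/10⁶ × 23.6 = $374.2

374 dollars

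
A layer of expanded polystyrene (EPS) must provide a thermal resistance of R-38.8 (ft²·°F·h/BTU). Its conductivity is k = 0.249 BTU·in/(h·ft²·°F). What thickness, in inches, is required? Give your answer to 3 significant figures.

9.66 in

L = R × k = 38.8 × 0.249 = 9.661 in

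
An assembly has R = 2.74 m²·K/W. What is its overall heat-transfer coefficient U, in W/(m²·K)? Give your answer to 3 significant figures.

U = 1/R = 1/2.74 = 0.365

0.365 W/(m²·K)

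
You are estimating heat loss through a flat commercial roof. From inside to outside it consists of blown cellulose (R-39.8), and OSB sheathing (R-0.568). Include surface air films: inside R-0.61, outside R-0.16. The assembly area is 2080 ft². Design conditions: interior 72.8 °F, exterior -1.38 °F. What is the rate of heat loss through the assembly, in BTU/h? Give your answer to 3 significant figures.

3750 BTU/h

R_total = 0.61 + 39.8 + 0.568 + 0.16 = 41.14 ft²·°F·h/BTU
Q = A·ΔT/R = 2080 × (72.8 − (-1.38)) / 41.14 = 3751 BTU/h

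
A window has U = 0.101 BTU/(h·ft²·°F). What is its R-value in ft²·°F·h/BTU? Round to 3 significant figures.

R = 1/U = 1/0.101 = 9.901

9.90 ft²·°F·h/BTU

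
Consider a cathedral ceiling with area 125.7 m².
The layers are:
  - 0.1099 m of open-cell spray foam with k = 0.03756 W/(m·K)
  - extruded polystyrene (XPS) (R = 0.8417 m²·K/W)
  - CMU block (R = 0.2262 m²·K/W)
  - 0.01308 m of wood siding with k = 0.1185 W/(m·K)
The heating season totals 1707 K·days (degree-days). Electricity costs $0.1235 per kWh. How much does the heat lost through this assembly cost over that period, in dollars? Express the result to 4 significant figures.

0.1099/0.03756 = 2.926
0.01308/0.1185 = 0.11038
R_total = 2.926 + 0.8417 + 0.2262 + 0.11038 = 4.1043 m²·K/W
E = A × HDD × 24 / R / 1000 = 125.7 × 1707 × 24 / 4.1043 / 1000 = 1254.7 kWh
Cost = 1254.7 × 0.1235 = $154.96

155.0 dollars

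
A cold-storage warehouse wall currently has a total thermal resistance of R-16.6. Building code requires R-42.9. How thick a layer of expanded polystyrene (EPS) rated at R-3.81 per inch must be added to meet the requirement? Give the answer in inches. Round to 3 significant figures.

6.90 in

ΔR = 42.9 − 16.6 = 26.3 ft²·°F·h/BTU
L = ΔR / (R/in) = 26.3/3.81 = 6.903 in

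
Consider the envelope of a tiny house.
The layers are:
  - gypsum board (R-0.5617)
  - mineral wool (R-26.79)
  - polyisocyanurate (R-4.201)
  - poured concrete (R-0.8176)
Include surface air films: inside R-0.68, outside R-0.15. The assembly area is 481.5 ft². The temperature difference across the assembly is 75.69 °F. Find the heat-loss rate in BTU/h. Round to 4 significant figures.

R_total = 0.68 + 0.5617 + 26.79 + 4.201 + 0.8176 + 0.15 = 33.2 ft²·°F·h/BTU
Q = A·ΔT/R = 481.5 × 75.69 / 33.2 = 1097.7 BTU/h

1098 BTU/h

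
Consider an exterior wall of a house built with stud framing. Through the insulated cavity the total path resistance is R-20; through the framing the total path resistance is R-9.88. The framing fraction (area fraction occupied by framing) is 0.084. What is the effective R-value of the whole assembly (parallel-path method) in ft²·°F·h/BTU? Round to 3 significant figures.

18.4 ft²·°F·h/BTU

U_eff = 0.916/20 + 0.084/9.88 = 0.0458 + 0.008502 = 0.0543
R_eff = 1/U_eff = 18.42 ft²·°F·h/BTU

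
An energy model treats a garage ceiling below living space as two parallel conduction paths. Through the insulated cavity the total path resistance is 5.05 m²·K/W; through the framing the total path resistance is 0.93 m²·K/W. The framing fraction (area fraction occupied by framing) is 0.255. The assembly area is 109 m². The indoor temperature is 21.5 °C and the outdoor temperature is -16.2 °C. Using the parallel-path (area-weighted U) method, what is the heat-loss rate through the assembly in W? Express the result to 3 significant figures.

U_eff = 0.745/5.05 + 0.255/0.93 = 0.1475 + 0.2742 = 0.4217
R_eff = 1/U_eff = 2.371 m²·K/W
Q = 109 × (21.5 − (-16.2)) / 2.371 = 1733 W

1730 W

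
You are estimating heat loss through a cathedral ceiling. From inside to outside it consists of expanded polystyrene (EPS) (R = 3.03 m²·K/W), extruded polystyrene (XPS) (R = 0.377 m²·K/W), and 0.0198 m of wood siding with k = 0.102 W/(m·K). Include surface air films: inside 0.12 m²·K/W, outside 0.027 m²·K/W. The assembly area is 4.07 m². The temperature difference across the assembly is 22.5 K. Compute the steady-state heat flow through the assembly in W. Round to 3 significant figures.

0.0198/0.102 = 0.1941
R_total = 0.12 + 3.03 + 0.377 + 0.1941 + 0.027 = 3.748 m²·K/W
Q = A·ΔT/R = 4.07 × 22.5 / 3.748 = 24.43 W

24.4 W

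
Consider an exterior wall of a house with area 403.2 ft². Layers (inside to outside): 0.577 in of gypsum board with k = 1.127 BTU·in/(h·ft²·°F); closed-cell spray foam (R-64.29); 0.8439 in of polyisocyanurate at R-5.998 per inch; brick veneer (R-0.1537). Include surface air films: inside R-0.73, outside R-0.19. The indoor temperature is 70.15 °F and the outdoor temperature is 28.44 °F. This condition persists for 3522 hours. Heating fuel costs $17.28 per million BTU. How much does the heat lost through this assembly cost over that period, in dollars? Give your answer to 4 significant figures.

0.577/1.127 = 0.51198
0.8439 × 5.998 = 5.0617
R_total = 0.73 + 0.51198 + 64.29 + 5.0617 + 0.1537 + 0.19 = 70.937 ft²·°F·h/BTU
Q = 403.2 × (70.15 − 28.44) / 70.937 = 237.07 BTU/h
E = 237.07 × 3522 = 834980 BTU
Cost = 834980/10⁶ × 17.28 = $14.428

14.43 dollars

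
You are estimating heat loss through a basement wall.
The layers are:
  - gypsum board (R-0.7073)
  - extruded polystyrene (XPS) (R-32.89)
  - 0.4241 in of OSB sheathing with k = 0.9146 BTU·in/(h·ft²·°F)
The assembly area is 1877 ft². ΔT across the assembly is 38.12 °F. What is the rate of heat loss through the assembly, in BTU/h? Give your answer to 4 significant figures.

0.4241/0.9146 = 0.4637
R_total = 0.7073 + 32.89 + 0.4637 = 34.061 ft²·°F·h/BTU
Q = A·ΔT/R = 1877 × 38.12 / 34.061 = 2100.7 BTU/h

2101 BTU/h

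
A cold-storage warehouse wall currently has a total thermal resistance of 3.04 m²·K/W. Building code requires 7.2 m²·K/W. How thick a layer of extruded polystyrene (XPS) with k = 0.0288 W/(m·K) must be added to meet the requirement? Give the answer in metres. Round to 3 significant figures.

ΔR = 7.2 − 3.04 = 4.16 m²·K/W
L = ΔR × k = 4.16 × 0.0288 = 0.1198 m

0.120 m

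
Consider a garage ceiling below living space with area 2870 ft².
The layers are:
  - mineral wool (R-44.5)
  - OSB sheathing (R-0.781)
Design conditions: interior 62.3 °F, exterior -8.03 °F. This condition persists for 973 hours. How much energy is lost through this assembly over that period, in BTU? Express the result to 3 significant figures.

4340000 BTU

R_total = 44.5 + 0.781 = 45.28 ft²·°F·h/BTU
Q = 2870 × (62.3 − (-8.03)) / 45.28 = 4458 BTU/h
E = 4458 × 973 = 4337000 BTU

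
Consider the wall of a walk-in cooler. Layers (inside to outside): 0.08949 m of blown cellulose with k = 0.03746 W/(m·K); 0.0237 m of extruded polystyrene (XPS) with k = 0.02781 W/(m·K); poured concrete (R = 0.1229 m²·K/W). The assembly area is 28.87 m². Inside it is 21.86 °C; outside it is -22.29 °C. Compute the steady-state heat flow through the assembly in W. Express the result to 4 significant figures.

0.08949/0.03746 = 2.3889
0.0237/0.02781 = 0.85221
R_total = 2.3889 + 0.85221 + 0.1229 = 3.3641 m²·K/W
Q = A·ΔT/R = 28.87 × (21.86 − (-22.29)) / 3.3641 = 378.89 W

378.9 W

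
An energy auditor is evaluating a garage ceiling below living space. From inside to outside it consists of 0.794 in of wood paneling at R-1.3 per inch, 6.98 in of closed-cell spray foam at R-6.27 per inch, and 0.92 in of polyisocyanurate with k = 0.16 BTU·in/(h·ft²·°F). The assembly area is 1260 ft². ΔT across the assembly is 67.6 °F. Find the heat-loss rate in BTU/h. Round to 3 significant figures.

0.794 × 1.3 = 1.032
6.98 × 6.27 = 43.76
0.92/0.16 = 5.75
R_total = 1.032 + 43.76 + 5.75 = 50.55 ft²·°F·h/BTU
Q = A·ΔT/R = 1260 × 67.6 / 50.55 = 1685 BTU/h

1690 BTU/h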